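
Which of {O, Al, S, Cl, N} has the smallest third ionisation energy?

Consider each +2 ion: O²⁺ still has 4 valence electrons; Al²⁺ still has 1 valence electron; S²⁺ still has 4 valence electrons; Cl²⁺ still has 5 valence electrons; N²⁺ still has 3 valence electrons.
All are still removing valence electrons, so compare the +2 ions as you would atoms: IE_3 generally rises across a period (higher Z_eff) and falls down a group (larger shell), subject to the usual subshell exceptions.
Valence configurations: O²⁺ [He]2s²2p², Al²⁺ [Ne]3s¹, S²⁺ [Ne]3s²3p², Cl²⁺ [Ne]3s²3p³, N²⁺ [He]2s²2p¹.
Approximate IE_3 values (kJ/mol): O 5300, Al 2745, S 3357, Cl 3822, N 4578.
Overall IE_3 order: Al < S < Cl < N < O.

Al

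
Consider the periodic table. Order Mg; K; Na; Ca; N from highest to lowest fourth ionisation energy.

After 3 electrons have been removed, what remains? Mg³⁺ is already 1 electron into the core; K³⁺ is already 2 electrons into the core; Na³⁺ is already 2 electrons into the core; Ca³⁺ is already 1 electron into the core; N³⁺ still has 2 valence electrons.
Usually core removal costs more than valence removal, but here the competition is close: a tightly held n=2 valence electron can cost more to remove than an n=3 core electron, so the actual values have to decide it.
Approximate IE_4 values (kJ/mol): Mg 10543, K 5877, Na 9543, Ca 6491, N 7475.
Hence IE_4: K < Ca < N < Na < Mg.

Mg, Na, N, Ca, K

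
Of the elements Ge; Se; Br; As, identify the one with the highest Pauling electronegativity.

Br

Electronegativity increases across a period and decreases down a group, tracking effective nuclear charge and atomic size.
All lie in period 4, so electronegativity increases left to right.
The highest Pauling electronegativity among these belongs to Br.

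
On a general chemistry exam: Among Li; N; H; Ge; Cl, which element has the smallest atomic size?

Moving right in a period, electrons are added to the same shell under a stronger nuclear pull, so atoms get smaller; moving down, a new shell is opened and atoms get larger.
Here both period and group differ, so the two effects have to be weighed against each other.
N > H: the two effects oppose for this pair; the down-group effect wins (71 vs 32 pm).
Cl > N: the two effects oppose for this pair; the down-group effect wins (99 vs 71 pm).
Ge > Cl: both effects reinforce here, so Ge is clearly the larger of the two.
Li > Ge: period and group pull opposite ways; the across-period shift dominates (133 vs 121 pm).
Approximate values (pm): H 32, Li 133, N 71, Cl 99, Ge 121.
The smallest atomic size among these belongs to H.

H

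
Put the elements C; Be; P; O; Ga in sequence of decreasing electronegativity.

Electronegativity increases across a period and decreases down a group, tracking effective nuclear charge and atomic size.
Here both period and group differ, so the two effects have to be weighed against each other.
Ga > Be: the two effects oppose for this pair; the across-period effect wins (1.81 vs 1.57).
P > Ga: both effects reinforce here, so P is clearly the higher of the two.
C > P: period and group pull opposite ways; the down-group shift dominates (2.55 vs 2.19).
O > C: O lies to the right of C in period 2, so the across-period effect alone puts O higher.
Approximate values (Pauling): Be 1.57, C 2.55, O 3.44, P 2.19, Ga 1.81.
So from highest to lowest: O > C > P > Ga > Be.

O > C > P > Ga > Be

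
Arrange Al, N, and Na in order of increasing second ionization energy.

Al, N, Na

The second ionization energy removes an electron from the +1 ion. For each element: Al⁺ still has 2 valence electrons; N⁺ still has 4 valence electrons; Na⁺ is the bare [Ne] core.
Breaking into a closed-shell core is much more expensive than removing a leftover valence electron — Na has the largest IE_2 here.
Valence configurations: Al⁺ [Ne]3s², N⁺ [He]2s²2p².
Approximate IE_2 values (kJ/mol): Al 1817, N 2856, Na 4562.
Overall IE_2 order: Al < N < Na.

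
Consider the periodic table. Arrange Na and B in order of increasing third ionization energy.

After 2 electrons have been removed, what remains? Na²⁺ is already 1 electron into the core; B²⁺ still has 1 valence electron.
Pulling an electron out of a noble-gas core costs far more than removing a remaining valence electron, so Na sits at the high end of IE_3.
The numbers (kJ/mol): Na 6910, B 3660.
So the third ionization energies run B < Na.

B < Na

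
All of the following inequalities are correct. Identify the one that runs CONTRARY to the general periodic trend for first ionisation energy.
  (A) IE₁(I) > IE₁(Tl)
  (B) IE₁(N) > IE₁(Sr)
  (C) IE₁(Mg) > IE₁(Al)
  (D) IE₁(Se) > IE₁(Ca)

(C)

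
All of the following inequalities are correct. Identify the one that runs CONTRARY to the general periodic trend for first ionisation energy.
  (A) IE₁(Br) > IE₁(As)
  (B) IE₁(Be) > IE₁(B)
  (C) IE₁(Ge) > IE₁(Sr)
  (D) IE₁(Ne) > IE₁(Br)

The general trend: first ionisation energy increases across a period and decreases down a group.
(A) Br (period 4, group 17) vs As (period 4, group 15): the stated order agrees with the simple trend.
(B) Be (period 2, group 2) vs B (period 2, group 13): the stated order contradicts the simple trend.
(C) Ge (period 4, group 14) vs Sr (period 5, group 2): the stated order agrees with the simple trend.
(D) Ne (period 2, group 18) vs Br (period 4, group 17): the stated order agrees with the simple trend.
The exception is (B): removing B's lone 2p electron is easier than breaking Be's filled 2s².

(B)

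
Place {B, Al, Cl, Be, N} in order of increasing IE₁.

Be is in period 2, group 2; B is in period 2, group 13; N is in period 2, group 15; Al is in period 3, group 13; Cl is in period 3, group 17.
Removing the outermost electron gets harder across a period and easier down a group.
Neither a single period nor a single group — weigh both effects.
B > Al: they share group 13; the group trend gives B the larger value.
Be > B: this pair runs against the simple trend — see the exception note.
Cl > Be: period and group pull opposite ways; the across-period shift dominates (1251 vs 900 kJ/mol).
N > Cl: the two effects oppose for this pair; the down-group effect wins (1402 vs 1251 kJ/mol).
Note the exception: Be has a higher first ionization energy than B, contrary to the simple trend — removing B's lone 2p electron is easier than breaking Be's filled 2s².
For reference (kJ/mol): Be 900, B 801, N 1402, Al 578, Cl 1251.
So from lowest to highest: Al < B < Be < Cl < N.

Al < B < Be < Cl < N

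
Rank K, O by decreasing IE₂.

O > K

IE_2 is the cost of taking one more electron from the +1 cation: K⁺ is the bare [Ar] core; O⁺ still has 5 valence electrons.
Usually core removal costs more than valence removal, but here the competition is close: a tightly held n=2 valence electron can cost more to remove than an n=3 core electron, so the actual values have to decide it.
Approximate IE_2 values (kJ/mol): K 3052, O 3388.
So the second ionization energies run K < O.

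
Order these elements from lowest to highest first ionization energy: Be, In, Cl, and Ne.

In < Be < Cl < Ne

Be is in period 2, group 2; Ne is in period 2, group 18; Cl is in period 3, group 17; In is in period 5, group 13.
Across a period the outer electron is held more tightly (higher IE₁); down a group it sits in a higher shell, more shielded, and comes off more easily.
Neither a single period nor a single group — weigh both effects.
Be > In: period and group pull opposite ways; the down-group shift dominates (900 vs 558 kJ/mol).
Cl > Be: period and group pull opposite ways; the across-period shift dominates (1251 vs 900 kJ/mol).
Ne > Cl: relative to Cl, both the across-period and down-group shifts push Ne's first ionization energy up.
Tabulated first ionization energy (kJ/mol): Be 900, Ne 2081, Cl 1251, In 558.
So from lowest to highest: In < Be < Cl < Ne.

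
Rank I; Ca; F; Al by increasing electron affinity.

F is in period 2, group 17; Al is in period 3, group 13; Ca is in period 4, group 2; I is in period 5, group 17.
Adding an electron releases more energy for atoms nearer the top right (short of the noble gases).
Neither a single period nor a single group — weigh both effects.
Al > Ca: both effects reinforce here, so Al is clearly the higher of the two.
I > Al: the two effects oppose for this pair; the across-period effect wins (295 vs 42 kJ/mol).
F > I: they share group 17; the group trend gives F the larger value.
Approximate values (kJ/mol): F 328, Al 42, Ca 2, I 295.
So from lowest to highest: Ca < Al < I < F.

Ca < Al < I < F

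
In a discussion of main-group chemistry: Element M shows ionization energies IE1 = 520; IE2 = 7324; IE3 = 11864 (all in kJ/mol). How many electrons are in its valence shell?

Look for the largest jump between consecutive ionization energies: IE2/IE1 ≈ 14.1, far larger than any earlier ratio.
That jump marks the point where a core electron is being removed. So the atom has 1 valence electron.

1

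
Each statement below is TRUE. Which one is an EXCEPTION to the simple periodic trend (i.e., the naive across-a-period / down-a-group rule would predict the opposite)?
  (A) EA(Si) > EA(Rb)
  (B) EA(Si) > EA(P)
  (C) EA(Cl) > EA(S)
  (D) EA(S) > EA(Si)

(B)

The general trend: electron affinity increases across a period and decreases down a group.
(A) Si (period 3, group 14) vs Rb (period 5, group 1): the stated order agrees with the simple trend.
(B) Si (period 3, group 14) vs P (period 3, group 15): the stated order contradicts the simple trend.
(C) Cl (period 3, group 17) vs S (period 3, group 16): the stated order agrees with the simple trend.
(D) S (period 3, group 16) vs Si (period 3, group 14): the stated order agrees with the simple trend.
The exception is (B): adding an electron to P's half-filled 3p³ is unfavourable, so Si (3p²) has the more exothermic EA.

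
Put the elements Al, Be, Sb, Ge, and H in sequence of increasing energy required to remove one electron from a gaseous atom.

Al < Ge < Sb < Be < H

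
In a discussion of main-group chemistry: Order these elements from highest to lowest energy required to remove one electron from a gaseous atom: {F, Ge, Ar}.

F > Ar > Ge

IE₁ increases left→right with effective nuclear charge and decreases top→bottom as the valence shell moves farther out.
These span different periods and groups, so the two trends combine.
Ar > Ge: both effects reinforce here, so Ar is clearly the higher of the two.
F > Ar: the two effects oppose for this pair; the down-group effect wins (1681 vs 1521 kJ/mol).
For reference (kJ/mol): F 1681, Ar 1521, Ge 762.
So from highest to lowest: F > Ar > Ge.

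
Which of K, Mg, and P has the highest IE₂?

Consider each +1 ion: K⁺ is the bare [Ar] core; Mg⁺ still has 1 valence electron; P⁺ still has 4 valence electrons.
Core electrons are held far more tightly than valence electrons, so K tops the IE_2 order.
Valence configurations: Mg⁺ [Ne]3s¹, P⁺ [Ne]3s²3p².
Tabulated IE_2 (kJ/mol): K 3052, Mg 1451, P 1907.
Hence IE_2: Mg < P < K.

K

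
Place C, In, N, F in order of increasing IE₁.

First ionization energy rises across a period (greater Z_eff holds electrons more tightly) and falls down a group (valence electrons are farther from the nucleus).
Here both period and group differ, so the two effects have to be weighed against each other.
C > In: relative to In, both the across-period and down-group shifts push C's first ionization energy up.
N > C: N lies to the right of C in period 2, so the across-period effect alone puts N higher.
F > N: F lies to the right of N in period 2, so the across-period effect alone puts F higher.
Tabulated first ionization energy (kJ/mol): C 1086, N 1402, F 1681, In 558.
So from lowest to highest: In < C < N < F.

In < C < N < F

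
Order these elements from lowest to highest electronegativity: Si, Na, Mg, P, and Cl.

Na is in period 3, group 1; Mg is in period 3, group 2; Si is in period 3, group 14; P is in period 3, group 15; Cl is in period 3, group 17.
Smaller atoms with higher effective nuclear charge are more electronegative.
All lie in period 3, so electronegativity increases left to right.
So from lowest to highest: Na < Mg < Si < P < Cl.

Na, Mg, Si, P, Cl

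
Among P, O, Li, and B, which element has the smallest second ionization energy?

IE_2 is the cost of taking one more electron from the +1 cation: P⁺ still has 4 valence electrons; O⁺ still has 5 valence electrons; Li⁺ is the bare [He] core; B⁺ still has 2 valence electrons.
Core electrons are held far more tightly than valence electrons, so Li tops the IE_2 order.
Valence configurations: P⁺ [Ne]3s²3p², O⁺ [He]2s²2p³, B⁺ [He]2s².
Approximate IE_2 values (kJ/mol): P 1907, O 3388, Li 7298, B 2427.
Putting it together, IE_2: P < B < O < Li.

P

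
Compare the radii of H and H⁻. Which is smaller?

H

Forming H⁻ adds 1 electron to H. More electron–electron repulsion in the same shell, with unchanged nuclear charge, lets the cloud expand.
An anion is larger than its parent atom: H⁻ > H.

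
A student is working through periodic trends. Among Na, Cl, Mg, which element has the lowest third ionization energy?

The third ionization energy removes an electron from the +2 ion. For each element: Na²⁺ is already 1 electron into the core; Cl²⁺ still has 5 valence electrons; Mg²⁺ is the bare [Ne] core.
Core electrons are held far more tightly than valence electrons, so Na and Mg top the IE_3 order.
The numbers (kJ/mol): Na 6910, Cl 3822, Mg 7733.
Overall IE_3 order: Cl < Na < Mg.

Cl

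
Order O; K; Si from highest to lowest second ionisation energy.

O, K, Si

Consider each +1 ion: O⁺ still has 5 valence electrons; K⁺ is the bare [Ar] core; Si⁺ still has 3 valence electrons.
Usually core removal costs more than valence removal, but here the competition is close: a tightly held n=2 valence electron can cost more to remove than an n=3 core electron, so the actual values have to decide it.
Valence configurations: O⁺ [He]2s²2p³, Si⁺ [Ne]3s²3p¹.
The numbers (kJ/mol): O 3388, K 3052, Si 1577.
Putting it together, IE_2: Si < K < O.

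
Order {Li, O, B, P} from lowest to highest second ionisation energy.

IE_2 is the cost of taking one more electron from the +1 cation: Li⁺ is the bare [He] core; O⁺ still has 5 valence electrons; B⁺ still has 2 valence electrons; P⁺ still has 4 valence electrons.
Core electrons are held far more tightly than valence electrons, so Li tops the IE_2 order.
Valence configurations: O⁺ [He]2s²2p³, B⁺ [He]2s², P⁺ [Ne]3s²3p².
Tabulated IE_2 (kJ/mol): Li 7298, O 3388, B 2427, P 1907.
Overall IE_2 order: P < B < O < Li.

P < B < O < Li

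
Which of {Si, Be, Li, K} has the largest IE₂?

Li

The second ionization energy removes an electron from the +1 ion. For each element: Si⁺ still has 3 valence electrons; Be⁺ still has 1 valence electron; Li⁺ is the bare [He] core; K⁺ is the bare [Ar] core.
Core electrons are held far more tightly than valence electrons, so K and Li top the IE_2 order.
Valence configurations: Si⁺ [Ne]3s²3p¹, Be⁺ [He]2s¹.
Tabulated IE_2 (kJ/mol): Si 1577, Be 1757, Li 7298, K 3052.
Hence IE_2: Si < Be < K < Li.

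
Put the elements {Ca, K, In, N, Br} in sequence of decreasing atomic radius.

N is in period 2, group 15; K is in period 4, group 1; Ca is in period 4, group 2; Br is in period 4, group 17; In is in period 5, group 13.
Atomic radius shrinks across a period as nuclear charge pulls the same shell inward, and grows down a group as new shells are added.
Neither a single period nor a single group — weigh both effects.
Br > N: the two effects oppose for this pair; the down-group effect wins (114 vs 71 pm).
In > Br: both effects reinforce here, so In is clearly the larger of the two.
Ca > In: period and group pull opposite ways; the across-period shift dominates (171 vs 142 pm).
K > Ca: K lies to the left of Ca in period 4, so the across-period effect alone puts K larger.
For reference (pm): N 71, K 196, Ca 171, Br 114, In 142.
So from largest to smallest: K > Ca > In > Br > N.

K > Ca > In > Br > N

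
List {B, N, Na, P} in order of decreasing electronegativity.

N > P > B > Na

Smaller atoms with higher effective nuclear charge are more electronegative.
These span different periods and groups, so the two trends combine.
B > Na: both effects reinforce here, so B is clearly the higher of the two.
P > B: the two effects oppose for this pair; the across-period effect wins (2.19 vs 2.04).
N > P: N sits above P in group 15, so the down-group effect alone puts N higher.
Approximate values (Pauling): B 2.04, N 3.04, Na 0.93, P 2.19.
So from highest to lowest: N > P > B > Na.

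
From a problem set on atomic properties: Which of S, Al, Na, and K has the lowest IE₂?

After 1 electron has been removed, what remains? S⁺ still has 5 valence electrons; Al⁺ still has 2 valence electrons; Na⁺ is the bare [Ne] core; K⁺ is the bare [Ar] core.
Pulling an electron out of a noble-gas core costs far more than removing a remaining valence electron, so K and Na sit at the high end of IE_2.
Valence configurations: S⁺ [Ne]3s²3p³, Al⁺ [Ne]3s².
Approximate IE_2 values (kJ/mol): S 2252, Al 1817, Na 4562, K 3052.
So the second ionization energies run Al < S < K < Na.

Al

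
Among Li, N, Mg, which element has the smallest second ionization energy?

Consider each +1 ion: Li⁺ is the bare [He] core; N⁺ still has 4 valence electrons; Mg⁺ still has 1 valence electron.
Pulling an electron out of a noble-gas core costs far more than removing a remaining valence electron, so Li sits at the high end of IE_2.
Valence configurations: N⁺ [He]2s²2p², Mg⁺ [Ne]3s¹.
Tabulated IE_2 (kJ/mol): Li 7298, N 2856, Mg 1451.
So the second ionization energies run Mg < N < Li.

Mg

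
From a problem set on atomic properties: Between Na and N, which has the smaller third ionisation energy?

Consider each +2 ion: Na²⁺ is already 1 electron into the core; N²⁺ still has 3 valence electrons.
Breaking into a closed-shell core is much more expensive than removing a leftover valence electron — Na has the largest IE_3 here.
Tabulated IE_3 (kJ/mol): Na 6910, N 4578.
Hence IE_3: N < Na.

N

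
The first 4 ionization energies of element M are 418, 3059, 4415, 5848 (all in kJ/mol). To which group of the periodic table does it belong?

Group 1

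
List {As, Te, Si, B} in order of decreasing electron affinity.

B is in period 2, group 13; Si is in period 3, group 14; As is in period 4, group 15; Te is in period 5, group 16.
Electron affinity generally becomes more exothermic across a period toward the halogens and less exothermic down a group.
A diagonal step moves right (one effect) and down (the opposite effect) at once.
As > B: the two effects oppose for this pair; the across-period effect wins (78 vs 27 kJ/mol).
Si > As: the two effects oppose for this pair; the down-group effect wins (134 vs 78 kJ/mol).
Te > Si: the two effects oppose for this pair; the across-period effect wins (190 vs 134 kJ/mol).
Tabulated electron affinity (kJ/mol): B 27, Si 134, As 78, Te 190.
So from highest to lowest: Te > Si > As > B.

Te > Si > As > B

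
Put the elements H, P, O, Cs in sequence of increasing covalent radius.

H < O < P < Cs

H is in period 1, group 1; O is in period 2, group 16; P is in period 3, group 15; Cs is in period 6, group 1.
Moving right in a period, electrons are added to the same shell under a stronger nuclear pull, so atoms get smaller; moving down, a new shell is opened and atoms get larger.
These span different periods and groups, so the two trends combine.
O > H: the two effects oppose for this pair; the down-group effect wins (63 vs 32 pm).
P > O: relative to O, both the across-period and down-group shifts push P's atomic radius up.
Cs > P: both effects reinforce here, so Cs is clearly the larger of the two.
Approximate values (pm): H 32, O 63, P 111, Cs 232.
So from smallest to largest: H < O < P < Cs.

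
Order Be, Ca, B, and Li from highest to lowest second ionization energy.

After 1 electron has been removed, what remains? Be⁺ still has 1 valence electron; Ca⁺ still has 1 valence electron; B⁺ still has 2 valence electrons; Li⁺ is the bare [He] core.
Pulling an electron out of a noble-gas core costs far more than removing a remaining valence electron, so Li sits at the high end of IE_2.
Valence configurations: Be⁺ [He]2s¹, Ca⁺ [Ar]4s¹, B⁺ [He]2s².
Approximate IE_2 values (kJ/mol): Be 1757, Ca 1145, B 2427, Li 7298.
Hence IE_2: Ca < Be < B < Li.

Li > B > Be > Ca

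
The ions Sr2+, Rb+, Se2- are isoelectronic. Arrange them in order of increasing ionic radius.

All of these have 36 electrons, so size is governed by nuclear charge alone: the more protons, the stronger the pull on the same electron cloud, and the smaller the ion.
Nuclear charges: Sr2+ (Z=38), Rb+ (Z=37), Se2- (Z=34).
Smallest to largest: Sr2+ < Rb+ < Se2-.

Sr2+ < Rb+ < Se2-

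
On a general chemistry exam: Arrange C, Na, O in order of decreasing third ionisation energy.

Na > O > C

After 2 electrons have been removed, what remains? C²⁺ still has 2 valence electrons; Na²⁺ is already 1 electron into the core; O²⁺ still has 4 valence electrons.
Core electrons are held far more tightly than valence electrons, so Na tops the IE_3 order.
Valence configurations: C²⁺ [He]2s², O²⁺ [He]2s²2p².
The numbers (kJ/mol): C 4620, Na 6910, O 5300.
Hence IE_3: C < O < Na.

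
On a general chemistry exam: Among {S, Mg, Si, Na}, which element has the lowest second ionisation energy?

Consider each +1 ion: S⁺ still has 5 valence electrons; Mg⁺ still has 1 valence electron; Si⁺ still has 3 valence electrons; Na⁺ is the bare [Ne] core.
Pulling an electron out of a noble-gas core costs far more than removing a remaining valence electron, so Na sits at the high end of IE_2.
Valence configurations: S⁺ [Ne]3s²3p³, Mg⁺ [Ne]3s¹, Si⁺ [Ne]3s²3p¹.
Approximate IE_2 values (kJ/mol): S 2252, Mg 1451, Si 1577, Na 4562.
Overall IE_2 order: Mg < Si < S < Na.

Mg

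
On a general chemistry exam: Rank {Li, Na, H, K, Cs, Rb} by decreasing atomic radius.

Cs > Rb > K > Na > Li > H

H is in period 1, group 1; Li is in period 2, group 1; Na is in period 3, group 1; K is in period 4, group 1; Rb is in period 5, group 1; Cs is in period 6, group 1.
Atomic radius shrinks across a period as nuclear charge pulls the same shell inward, and grows down a group as new shells are added.
All are in group 1, so atomic radius increases down the group.
So from largest to smallest: Cs > Rb > K > Na > Li > H.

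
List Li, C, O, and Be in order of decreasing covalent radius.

Li > Be > C > O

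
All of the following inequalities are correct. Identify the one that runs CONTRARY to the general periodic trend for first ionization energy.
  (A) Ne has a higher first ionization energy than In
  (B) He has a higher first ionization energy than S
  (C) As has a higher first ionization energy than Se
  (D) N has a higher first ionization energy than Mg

The general trend: first ionization energy increases across a period and decreases down a group.
(A) Ne (period 2, group 18) vs In (period 5, group 13): the stated order agrees with the simple trend.
(B) He (period 1, group 18) vs S (period 3, group 16): the stated order agrees with the simple trend.
(C) As (period 4, group 15) vs Se (period 4, group 16): the stated order contradicts the simple trend.
(D) N (period 2, group 15) vs Mg (period 3, group 2): the stated order agrees with the simple trend.
The exception is (C): Se (4p⁴) ionizes more easily than half-filled As (4p³).

(C)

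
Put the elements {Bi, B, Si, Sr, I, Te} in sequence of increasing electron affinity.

B is in period 2, group 13; Si is in period 3, group 14; Sr is in period 5, group 2; Te is in period 5, group 16; I is in period 5, group 17; Bi is in period 6, group 15.
Atoms with high Z_eff and room in the valence shell (especially the halogens) have the most exothermic electron affinities.
Neither a single period nor a single group — weigh both effects.
B > Sr: relative to Sr, both the across-period and down-group shifts push B's electron affinity up.
Bi > B: the two effects oppose for this pair; the across-period effect wins (91 vs 27 kJ/mol).
Si > Bi: the two effects oppose for this pair; the down-group effect wins (134 vs 91 kJ/mol).
Te > Si: period and group pull opposite ways; the across-period shift dominates (190 vs 134 kJ/mol).
I > Te: both are in period 5; the period trend gives I the larger value.
For reference (kJ/mol): B 27, Si 134, Sr 5, Te 190, I 295, Bi 91.
So from lowest to highest: Sr < B < Bi < Si < Te < I.

Sr < B < Bi < Si < Te < I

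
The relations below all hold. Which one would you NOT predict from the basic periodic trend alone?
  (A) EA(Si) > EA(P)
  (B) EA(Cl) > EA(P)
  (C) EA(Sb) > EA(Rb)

(A)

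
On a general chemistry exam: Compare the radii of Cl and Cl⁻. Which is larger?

Cl⁻

Forming Cl⁻ adds 1 electron to Cl. More electron–electron repulsion in the same shell, with unchanged nuclear charge, lets the cloud expand.
An anion is larger than its parent atom: Cl⁻ > Cl.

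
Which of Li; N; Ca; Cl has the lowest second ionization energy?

Ca

After 1 electron has been removed, what remains? Li⁺ is the bare [He] core; N⁺ still has 4 valence electrons; Ca⁺ still has 1 valence electron; Cl⁺ still has 6 valence electrons.
Pulling an electron out of a noble-gas core costs far more than removing a remaining valence electron, so Li sits at the high end of IE_2.
Valence configurations: N⁺ [He]2s²2p², Ca⁺ [Ar]4s¹, Cl⁺ [Ne]3s²3p⁴.
The numbers (kJ/mol): Li 7298, N 2856, Ca 1145, Cl 2298.
Hence IE_2: Ca < Cl < N < Li.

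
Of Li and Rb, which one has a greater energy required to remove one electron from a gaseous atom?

Li

Removing the outermost electron gets harder across a period and easier down a group.
All are in group 1, so first ionization energy increases up the group.
So Li has the greater energy required to remove one electron from a gaseous atom (Li > Rb).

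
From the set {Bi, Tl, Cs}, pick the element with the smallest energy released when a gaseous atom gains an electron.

Cs is in period 6, group 1; Tl is in period 6, group 13; Bi is in period 6, group 15.
Electron affinity generally becomes more exothermic across a period toward the halogens and less exothermic down a group.
All lie in period 6; the across-period trend (electron affinity increases left to right) applies, with the exception below.
Note the exception: Cs has a higher electron affinity than Tl, contrary to the simple trend — Tl's ns²np¹ configuration gives only a small electron affinity — the sparsely filled np subshell binds an added electron weakly.
Tabulated electron affinity (kJ/mol): Cs 46, Tl 19, Bi 91.
The smallest energy released when a gaseous atom gains an electron among these belongs to Tl.

Tl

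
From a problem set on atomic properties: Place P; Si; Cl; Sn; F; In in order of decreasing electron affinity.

F is in period 2, group 17; Si is in period 3, group 14; P is in period 3, group 15; Cl is in period 3, group 17; In is in period 5, group 13; Sn is in period 5, group 14.
Adding an electron releases more energy for atoms nearer the top right (short of the noble gases).
These span different periods and groups, so the two trends combine.
P > In: relative to In, both the across-period and down-group shifts push P's electron affinity up.
Sn > P: this pair runs against the simple trend — see the exception note.
Si > Sn: they share group 14; the group trend gives Si the larger value.
F > Si: relative to Si, both the across-period and down-group shifts push F's electron affinity up.
Cl > F: this pair runs against the simple trend — see the exception note.
Note the exception: Sn has a higher electron affinity than P, contrary to the simple trend — adding an electron to P's half-filled np³ subshell costs electron-pairing energy.
Note the exception: Cl has a higher electron affinity than F, contrary to the simple trend — F's small 2p subshell makes the incoming electron feel strong e⁻–e⁻ repulsion, so Cl actually releases more energy on gaining an electron.
Note the exception: Si has a higher electron affinity than P, contrary to the simple trend — adding an electron to P's half-filled 3p³ is unfavourable, so Si (3p²) has the more exothermic EA.
Tabulated electron affinity (kJ/mol): F 328, Si 134, P 72, Cl 349, In 29, Sn 107.
So from highest to lowest: Cl > F > Si > Sn > P > In.

Cl > F > Si > Sn > P > In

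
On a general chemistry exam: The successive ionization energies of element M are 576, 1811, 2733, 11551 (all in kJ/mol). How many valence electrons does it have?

3

Look for the largest jump between consecutive ionization energies: IE4/IE3 ≈ 4.2, far larger than any earlier ratio.
That jump marks the point where a core electron is being removed. So the atom has 3 valence electrons.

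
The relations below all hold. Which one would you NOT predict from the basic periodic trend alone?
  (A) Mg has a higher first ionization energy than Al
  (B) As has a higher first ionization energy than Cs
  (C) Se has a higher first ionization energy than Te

(A)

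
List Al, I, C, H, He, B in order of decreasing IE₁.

He, H, C, I, B, Al

H is in period 1, group 1; He is in period 1, group 18; B is in period 2, group 13; C is in period 2, group 14; Al is in period 3, group 13; I is in period 5, group 17.
First ionization energy rises across a period (greater Z_eff holds electrons more tightly) and falls down a group (valence electrons are farther from the nucleus).
These span different periods and groups, so the two trends combine.
B > Al: B sits above Al in group 13, so the down-group effect alone puts B higher.
I > B: period and group pull opposite ways; the across-period shift dominates (1008 vs 801 kJ/mol).
C > I: the two effects oppose for this pair; the down-group effect wins (1086 vs 1008 kJ/mol).
H > C: the two effects oppose for this pair; the down-group effect wins (1312 vs 1086 kJ/mol).
He > H: both are in period 1; the period trend gives He the larger value.
Tabulated first ionization energy (kJ/mol): H 1312, He 2372, B 801, C 1086, Al 578, I 1008.
So from highest to lowest: He > H > C > I > B > Al.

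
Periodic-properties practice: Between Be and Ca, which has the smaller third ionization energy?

Consider each +2 ion: Be²⁺ is the bare [He] core; Ca²⁺ is the bare [Ar] core.
All of these are removing an electron from a noble-gas core or deeper; the smaller core (lower principal quantum number) is held far more tightly, and within a period the higher nuclear charge binds the same core more tightly.
The numbers (kJ/mol): Be 14849, Ca 4912.
Hence IE_3: Ca < Be.

Ca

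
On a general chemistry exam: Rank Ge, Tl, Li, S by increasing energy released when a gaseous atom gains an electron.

Li is in period 2, group 1; S is in period 3, group 16; Ge is in period 4, group 14; Tl is in period 6, group 13.
Adding an electron releases more energy for atoms nearer the top right (short of the noble gases).
Here both period and group differ, so the two effects have to be weighed against each other.
Li > Tl: the two effects oppose for this pair; the down-group effect wins (60 vs 19 kJ/mol).
Ge > Li: the two effects oppose for this pair; the across-period effect wins (119 vs 60 kJ/mol).
S > Ge: relative to Ge, both the across-period and down-group shifts push S's electron affinity up.
For reference (kJ/mol): Li 60, S 200, Ge 119, Tl 19.
So from lowest to highest: Tl < Li < Ge < S.

Tl < Li < Ge < S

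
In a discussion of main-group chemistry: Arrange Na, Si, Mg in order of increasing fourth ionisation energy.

Si < Na < Mg

After 3 electrons have been removed, what remains? Na³⁺ is already 2 electrons into the core; Si³⁺ still has 1 valence electron; Mg³⁺ is already 1 electron into the core.
Core electrons are held far more tightly than valence electrons, so Na and Mg top the IE_4 order.
The numbers (kJ/mol): Na 9543, Si 4356, Mg 10543.
So the fourth ionization energies run Si < Na < Mg.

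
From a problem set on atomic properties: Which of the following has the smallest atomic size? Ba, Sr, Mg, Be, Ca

Be

Be is in period 2, group 2; Mg is in period 3, group 2; Ca is in period 4, group 2; Sr is in period 5, group 2; Ba is in period 6, group 2.
Across a period the added protons contract the valence shell; down a group each new principal shell makes the atom larger.
All are in group 2, so atomic radius increases down the group.
The smallest atomic size among these belongs to Be.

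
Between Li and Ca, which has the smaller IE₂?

The second ionization energy removes an electron from the +1 ion. For each element: Li⁺ is the bare [He] core; Ca⁺ still has 1 valence electron.
Breaking into a closed-shell core is much more expensive than removing a leftover valence electron — Li has the largest IE_2 here.
Approximate IE_2 values (kJ/mol): Li 7298, Ca 1145.
Hence IE_2: Ca < Li.

Ca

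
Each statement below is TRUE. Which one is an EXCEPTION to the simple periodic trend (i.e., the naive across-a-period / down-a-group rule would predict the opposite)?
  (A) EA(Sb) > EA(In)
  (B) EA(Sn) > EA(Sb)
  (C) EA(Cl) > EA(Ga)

(B)

The general trend: electron affinity increases across a period and decreases down a group.
(A) Sb (period 5, group 15) vs In (period 5, group 13): the stated order agrees with the simple trend.
(B) Sn (period 5, group 14) vs Sb (period 5, group 15): the stated order contradicts the simple trend.
(C) Cl (period 3, group 17) vs Ga (period 4, group 13): the stated order agrees with the simple trend.
The exception is (B): adding an electron to Sb's half-filled 5p³ is unfavourable, so Sn has the more exothermic EA.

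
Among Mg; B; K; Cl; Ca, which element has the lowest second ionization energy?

The second ionization energy removes an electron from the +1 ion. For each element: Mg⁺ still has 1 valence electron; B⁺ still has 2 valence electrons; K⁺ is the bare [Ar] core; Cl⁺ still has 6 valence electrons; Ca⁺ still has 1 valence electron.
Core electrons are held far more tightly than valence electrons, so K tops the IE_2 order.
Valence configurations: Mg⁺ [Ne]3s¹, B⁺ [He]2s², Cl⁺ [Ne]3s²3p⁴, Ca⁺ [Ar]4s¹.
Approximate IE_2 values (kJ/mol): Mg 1451, B 2427, K 3052, Cl 2298, Ca 1145.
Overall IE_2 order: Ca < Mg < Cl < B < K.

Ca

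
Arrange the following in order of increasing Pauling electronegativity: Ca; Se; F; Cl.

Ca < Se < Cl < F

F is in period 2, group 17; Cl is in period 3, group 17; Ca is in period 4, group 2; Se is in period 4, group 16.
Smaller atoms with higher effective nuclear charge are more electronegative.
Neither a single period nor a single group — weigh both effects.
Se > Ca: both are in period 4; the period trend gives Se the larger value.
Cl > Se: both effects reinforce here, so Cl is clearly the higher of the two.
F > Cl: they share group 17; the group trend gives F the larger value.
Tabulated electronegativity (Pauling): F 3.98, Cl 3.16, Ca 1.00, Se 2.55.
So from lowest to highest: Ca < Se < Cl < F.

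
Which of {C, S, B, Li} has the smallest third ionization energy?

After 2 electrons have been removed, what remains? C²⁺ still has 2 valence electrons; S²⁺ still has 4 valence electrons; B²⁺ still has 1 valence electron; Li²⁺ is already 1 electron into the core.
Core electrons are held far more tightly than valence electrons, so Li tops the IE_3 order.
Valence configurations: C²⁺ [He]2s², S²⁺ [Ne]3s²3p², B²⁺ [He]2s¹.
The numbers (kJ/mol): C 4620, S 3357, B 3660, Li 11815.
Hence IE_3: S < B < C < Li.

S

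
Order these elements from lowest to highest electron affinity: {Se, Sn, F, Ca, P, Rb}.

Ca < Rb < P < Sn < Se < F

F is in period 2, group 17; P is in period 3, group 15; Ca is in period 4, group 2; Se is in period 4, group 16; Rb is in period 5, group 1; Sn is in period 5, group 14.
Atoms with high Z_eff and room in the valence shell (especially the halogens) have the most exothermic electron affinities.
Here both period and group differ, so the two effects have to be weighed against each other.
Rb > Ca: this pair runs against the simple trend — see the exception note.
P > Rb: both effects reinforce here, so P is clearly the higher of the two.
Sn > P: this pair runs against the simple trend — see the exception note.
Se > Sn: both effects reinforce here, so Se is clearly the higher of the two.
F > Se: both effects reinforce here, so F is clearly the higher of the two.
Note the exception: Rb has a higher electron affinity than Ca, contrary to the simple trend — adding an electron to Ca (ns²) has to open a new, higher-energy np subshell, which is unfavourable.
Note the exception: Sn has a higher electron affinity than P, contrary to the simple trend — adding an electron to P's half-filled np³ subshell costs electron-pairing energy.
Approximate values (kJ/mol): F 328, P 72, Ca 2, Se 195, Rb 47, Sn 107.
So from lowest to highest: Ca < Rb < P < Sn < Se < F.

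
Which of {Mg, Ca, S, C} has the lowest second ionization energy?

Ca

IE_2 is the cost of taking one more electron from the +1 cation: Mg⁺ still has 1 valence electron; Ca⁺ still has 1 valence electron; S⁺ still has 5 valence electrons; C⁺ still has 3 valence electrons.
All are still removing valence electrons, so compare the +1 ions as you would atoms: IE_2 generally rises across a period (higher Z_eff) and falls down a group (larger shell), subject to the usual subshell exceptions.
Valence configurations: Mg⁺ [Ne]3s¹, Ca⁺ [Ar]4s¹, S⁺ [Ne]3s²3p³, C⁺ [He]2s²2p¹.
Tabulated IE_2 (kJ/mol): Mg 1451, Ca 1145, S 2252, C 2353.
Putting it together, IE_2: Ca < Mg < S < C.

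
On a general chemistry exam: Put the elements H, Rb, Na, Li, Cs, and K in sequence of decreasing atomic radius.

Cs, Rb, K, Na, Li, H

H is in period 1, group 1; Li is in period 2, group 1; Na is in period 3, group 1; K is in period 4, group 1; Rb is in period 5, group 1; Cs is in period 6, group 1.
Atomic radius shrinks across a period as nuclear charge pulls the same shell inward, and grows down a group as new shells are added.
All are in group 1, so atomic radius increases down the group.
So from largest to smallest: Cs > Rb > K > Na > Li > H.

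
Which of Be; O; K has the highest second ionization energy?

O

Consider each +1 ion: Be⁺ still has 1 valence electron; O⁺ still has 5 valence electrons; K⁺ is the bare [Ar] core.
Usually core removal costs more than valence removal, but here the competition is close: a tightly held n=2 valence electron can cost more to remove than an n=3 core electron, so the actual values have to decide it.
Valence configurations: Be⁺ [He]2s¹, O⁺ [He]2s²2p³.
The numbers (kJ/mol): Be 1757, O 3388, K 3052.
Putting it together, IE_2: Be < K < O.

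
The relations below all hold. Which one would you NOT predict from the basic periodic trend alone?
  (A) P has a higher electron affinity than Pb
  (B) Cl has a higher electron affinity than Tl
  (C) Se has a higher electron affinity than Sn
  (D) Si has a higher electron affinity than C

The general trend: electron affinity increases across a period and decreases down a group.
(A) P (period 3, group 15) vs Pb (period 6, group 14): the stated order agrees with the simple trend.
(B) Cl (period 3, group 17) vs Tl (period 6, group 13): the stated order agrees with the simple trend.
(C) Se (period 4, group 16) vs Sn (period 5, group 14): the stated order agrees with the simple trend.
(D) Si (period 3, group 14) vs C (period 2, group 14): the stated order contradicts the simple trend.
The exception is (D): Si's larger, more diffuse 3p orbitals accept an added electron slightly more readily than C's compact 2p.

(D)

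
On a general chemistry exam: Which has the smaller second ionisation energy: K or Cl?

Cl

Consider each +1 ion: K⁺ is the bare [Ar] core; Cl⁺ still has 6 valence electrons.
Breaking into a closed-shell core is much more expensive than removing a leftover valence electron — K has the largest IE_2 here.
The numbers (kJ/mol): K 3052, Cl 2298.
Overall IE_2 order: Cl < K.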